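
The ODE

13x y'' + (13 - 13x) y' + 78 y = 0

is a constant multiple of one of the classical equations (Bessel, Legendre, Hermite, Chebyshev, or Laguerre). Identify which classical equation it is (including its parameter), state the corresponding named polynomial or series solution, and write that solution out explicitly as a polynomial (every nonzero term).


All three coefficients share the factor 13; dividing through by 13 gives  x y'' + (1 - x) y' + 6 y = 0.
This matches the Laguerre equation x y'' + (1 - x) y' + n y = 0 with n = 6; the polynomial solution is L_6(x).
With y = sum_k a_k x^k, matching x^k gives (k+1)k a_{k+1} + (k+1) a_{k+1} - k a_k + n a_k = 0, i.e. (k+1)^2 a_{k+1} = (k - n) a_k = (k - 6) a_k. The right side vanishes at k = 6, so the series terminates at degree 6.
Standard normalization L_n(0) = 1 gives a_0 = 1. Work upward with a_{k+1} = (k - 6) a_k / (k+1)^2:
  a_1 = (0 - 6)(1) / 1^2 = -6/1 = -6
  a_2 = (1 - 6)(-6) / 2^2 = 30/4 = 15/2
  a_3 = (2 - 6)(15/2) / 3^2 = -30/9 = -10/3
  a_4 = (3 - 6)(-10/3) / 4^2 = 10/16 = 5/8
  a_5 = (4 - 6)(5/8) / 5^2 = (-5/4)/25 = -1/20
  a_6 = (5 - 6)(-1/20) / 6^2 = (1/20)/36 = 1/720
Hence L_6(x) = x^6/720 - x^5/20 + 5 x^4/8 - 10 x^3/3 + 15 x^2/2 - 6 x + 1.

L_6(x); series = x^6/720 - x^5/20 + 5 x^4/8 - 10 x^3/3 + 15 x^2/2 - 6 x + 1


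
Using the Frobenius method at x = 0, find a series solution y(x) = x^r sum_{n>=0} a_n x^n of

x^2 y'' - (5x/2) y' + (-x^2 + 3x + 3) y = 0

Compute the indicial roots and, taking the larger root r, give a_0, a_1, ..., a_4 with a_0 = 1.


Write in Frobenius form y'' + (p(x)/x) y' + (q(x)/x^2) y = 0:
  p(x) = -5/2,  q(x) = -x^2 + 3x + 3.
Indicial equation: r(r-1) + (-5/2) r + (3) = 0 -> roots r_1 = 2, r_2 = 3/2.
Take r = r_1 = 2. Let y(x) = x^r sum_{n>=0} a_n x^n with a_0 = 1.
Substitute y = x^r sum a_n x^n and match x^{r+n}. The recurrence is
  D(n) a_n + 3 a_{n-1} - 1 a_{n-2} = 0,  where D(n) = (r+n)(r+n-1) + (-5/2)(r+n) + (3).
  a_n = [-3 a_{n-1} + 1 a_{n-2}] / D(n).
Since the indicial polynomial factors as (r - r_1)(r - r_2), D(n) = (r_1 + n - r_1)(r_1 + n - r_2) = n(n + 1/2).
Evaluating step by step (a_0 = 1):
  n = 1: D(1) = 1(1 + 1/2) = 3/2; numerator = -3(1) = -3; a_1 = (-3)/(3/2) = -2
  n = 2: D(2) = 2(2 + 1/2) = 5; numerator = -3(-2) + 1(1) = 7; a_2 = (7)/(5) = 7/5
  n = 3: D(3) = 3(3 + 1/2) = 21/2; numerator = -3(7/5) + 1(-2) = -31/5; a_3 = (-31/5)/(21/2) = -62/105
  n = 4: D(4) = 4(4 + 1/2) = 18; numerator = -3(-62/105) + 1(7/5) = 111/35; a_4 = (111/35)/(18) = 37/210

r = 2; a_0 = 1; a_1 = -2; a_2 = 7/5; a_3 = -62/105; a_4 = 37/210


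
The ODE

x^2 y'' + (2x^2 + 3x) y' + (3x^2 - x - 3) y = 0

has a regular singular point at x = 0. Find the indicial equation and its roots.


Divide by x^2 to reach normal form y'' + P_1(x) y' + P_2(x) y = 0 with P_1(x) = 2 + 3/x and P_2(x) = 3 - 1/x - 3/x^2.
x = 0 is a singular point because the y'-coefficient 2 + 3/x has a pole at x = 0 and the y-coefficient 3 - 1/x - 3/x^2 has a pole at x = 0.
It is a regular singular point because x P_1(x) = p(x) = 2x + 3 and x^2 P_2(x) = q(x) = 3x^2 - x - 3 are polynomials, hence analytic at x = 0.
p(0) = 3,  q(0) = -3.
Indicial equation: r(r-1) + p(0) r + q(0) = 0, i.e. r^2 + (p(0) - 1) r + q(0) = 0, i.e. r^2 + 2 r - 3 = 0.
Discriminant: (2)^2 - 4(-3) = 16, so r = (-2 ± 4)/2.
Solving: r_1 = 1, r_2 = -3.

indicial: r^2 + 2 r - 3 = 0; roots r_1 = 1, r_2 = -3


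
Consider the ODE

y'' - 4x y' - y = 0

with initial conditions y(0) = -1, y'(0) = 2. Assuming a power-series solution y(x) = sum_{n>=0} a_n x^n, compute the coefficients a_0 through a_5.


Ansatz: y(x) = sum_{n>=0} a_n x^n, so y'(x) = sum_{n>=1} n a_n x^(n-1) and y''(x) = sum_{n>=2} n(n-1) a_n x^(n-2).
Substitute into P(x) y'' + Q(x) y' + R(x) y = 0 with P(x) = 1, Q(x) = -4x, R(x) = -1, and match powers of x.
Initial conditions: a_0 = -1, a_1 = 2.
Setting the coefficient of each power of x to zero and solving order by order (substituting the coefficients already found):
  x^0: 2 a_2 - a_0 = 0  ->  2 a_2 = a_0 = -1  ->  a_2 = -1/2
  x^1: 6 a_3 - 5 a_1 = 0  ->  6 a_3 = 5 a_1 = 10  ->  a_3 = 5/3
  x^2: 12 a_4 - 9 a_2 = 0  ->  12 a_4 = 9 a_2 = -9/2  ->  a_4 = -3/8
  x^3: 20 a_5 - 13 a_3 = 0  ->  20 a_5 = 13 a_3 = 65/3  ->  a_5 = 13/12
Truncated series: y(x) = -1 + 2 x - (1/2) x^2 + (5/3) x^3 - (3/8) x^4 + (13/12) x^5 + O(x^6).

a_0 = -1; a_1 = 2; a_2 = -1/2; a_3 = 5/3; a_4 = -3/8; a_5 = 13/12


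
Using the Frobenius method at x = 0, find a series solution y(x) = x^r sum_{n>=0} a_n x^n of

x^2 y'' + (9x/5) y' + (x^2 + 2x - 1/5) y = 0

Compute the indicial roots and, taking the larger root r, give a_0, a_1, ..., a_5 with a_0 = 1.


Write in Frobenius form y'' + (p(x)/x) y' + (q(x)/x^2) y = 0:
  p(x) = 9/5,  q(x) = x^2 + 2x - 1/5.
Indicial equation: r(r-1) + (9/5) r + (-1/5) = 0 -> roots r_1 = 1/5, r_2 = -1.
Take r = r_1 = 1/5. Let y(x) = x^r sum_{n>=0} a_n x^n with a_0 = 1.
Substitute y = x^r sum a_n x^n and match x^{r+n}. The recurrence is
  D(n) a_n + 2 a_{n-1} + 1 a_{n-2} = 0,  where D(n) = (r+n)(r+n-1) + (9/5)(r+n) + (-1/5).
  a_n = [-2 a_{n-1} - 1 a_{n-2}] / D(n).
Since the indicial polynomial factors as (r - r_1)(r - r_2), D(n) = (r_1 + n - r_1)(r_1 + n - r_2) = n(n + 6/5).
Evaluating step by step (a_0 = 1):
  n = 1: D(1) = 1(1 + 6/5) = 11/5; numerator = -2(1) = -2; a_1 = (-2)/(11/5) = -10/11
  n = 2: D(2) = 2(2 + 6/5) = 32/5; numerator = -2(-10/11) - 1(1) = 9/11; a_2 = (9/11)/(32/5) = 45/352
  n = 3: D(3) = 3(3 + 6/5) = 63/5; numerator = -2(45/352) - 1(-10/11) = 115/176; a_3 = (115/176)/(63/5) = 575/11088
  n = 4: D(4) = 4(4 + 6/5) = 104/5; numerator = -2(575/11088) - 1(45/352) = -5135/22176; a_4 = (-5135/22176)/(104/5) = -1975/177408
  n = 5: D(5) = 5(5 + 6/5) = 31; numerator = -2(-1975/177408) - 1(575/11088) = -125/4224; a_5 = (-125/4224)/(31) = -125/130944

r = 1/5; a_0 = 1; a_1 = -10/11; a_2 = 45/352; a_3 = 575/11088; a_4 = -1975/177408; a_5 = -125/130944


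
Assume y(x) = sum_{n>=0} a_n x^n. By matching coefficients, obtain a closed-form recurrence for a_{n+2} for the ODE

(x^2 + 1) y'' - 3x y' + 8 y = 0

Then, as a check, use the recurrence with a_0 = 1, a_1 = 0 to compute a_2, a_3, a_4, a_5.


Substitute y = sum_n a_n x^n.
(1 + 1 x^2) y'' contributes (n+2)(n+1) a_{n+2} + n(n-1) a_n at x^n.
-3 x y'(x) contributes -3 n a_n at x^n.
8 y(x) contributes 8 a_n at x^n.
Matching x^n: (n+2)(n+1) a_{n+2} + (n(n-1) - 3 n + 8) a_n = 0.
Thus a_{n+2} = (-n(n-1) + 3 n - 8) / ((n+1)(n+2)) * a_n.

Check with a_0 = 1, a_1 = 0 (apply the recurrence for n = 0, 1, 2, 3): a_0 = 1, a_1 = 0, a_2 = -4, a_3 = 0, a_4 = 4/3, a_5 = 0.

a_(n+2) = (-n(n-1) + 3 n - 8) / ((n+1)(n+2)) * a_n; check: a_0 = 1, a_1 = 0, a_2 = -4, a_3 = 0, a_4 = 4/3, a_5 = 0


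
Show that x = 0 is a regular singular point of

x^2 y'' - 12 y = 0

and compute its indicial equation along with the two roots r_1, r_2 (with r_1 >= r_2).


Divide by x^2 to reach normal form y'' + P_1(x) y' + P_2(x) y = 0 with P_1(x) = 0 and P_2(x) = -12/x^2.
x = 0 is a singular point because the y-coefficient -12/x^2 has a pole at x = 0.
It is a regular singular point because x P_1(x) = p(x) = 0 and x^2 P_2(x) = q(x) = -12 are polynomials, hence analytic at x = 0.
p(0) = 0,  q(0) = -12.
Indicial equation: r(r-1) + p(0) r + q(0) = 0, i.e. r^2 + (p(0) - 1) r + q(0) = 0, i.e. r^2 - 1 r - 12 = 0.
Discriminant: (-1)^2 - 4(-12) = 49, so r = (1 ± 7)/2.
Solving: r_1 = 4, r_2 = -3.

indicial: r^2 - 1 r - 12 = 0; roots r_1 = 4, r_2 = -3


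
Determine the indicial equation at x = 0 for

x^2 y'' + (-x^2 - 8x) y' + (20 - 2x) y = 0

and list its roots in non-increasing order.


Divide by x^2 to reach normal form y'' + P_1(x) y' + P_2(x) y = 0 with P_1(x) = -1 - 8/x and P_2(x) = -2/x + 20/x^2.
x = 0 is a singular point because the y'-coefficient -1 - 8/x has a pole at x = 0 and the y-coefficient -2/x + 20/x^2 has a pole at x = 0.
It is a regular singular point because x P_1(x) = p(x) = -x - 8 and x^2 P_2(x) = q(x) = 20 - 2x are polynomials, hence analytic at x = 0.
p(0) = -8,  q(0) = 20.
Indicial equation: r(r-1) + p(0) r + q(0) = 0, i.e. r^2 + (p(0) - 1) r + q(0) = 0, i.e. r^2 - 9 r + 20 = 0.
Discriminant: (-9)^2 - 4(20) = 1, so r = (9 ± 1)/2.
Solving: r_1 = 5, r_2 = 4.

indicial: r^2 - 9 r + 20 = 0; roots r_1 = 5, r_2 = 4


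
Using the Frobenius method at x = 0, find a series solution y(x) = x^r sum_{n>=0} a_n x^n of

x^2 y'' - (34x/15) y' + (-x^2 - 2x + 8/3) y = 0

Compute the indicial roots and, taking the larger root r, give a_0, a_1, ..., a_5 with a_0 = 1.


Write in Frobenius form y'' + (p(x)/x) y' + (q(x)/x^2) y = 0:
  p(x) = -34/15,  q(x) = -x^2 - 2x + 8/3.
Indicial equation: r(r-1) + (-34/15) r + (8/3) = 0 -> roots r_1 = 5/3, r_2 = 8/5.
Take r = r_1 = 5/3. Let y(x) = x^r sum_{n>=0} a_n x^n with a_0 = 1.
Substitute y = x^r sum a_n x^n and match x^{r+n}. The recurrence is
  D(n) a_n - 2 a_{n-1} - 1 a_{n-2} = 0,  where D(n) = (r+n)(r+n-1) + (-34/15)(r+n) + (8/3).
  a_n = [2 a_{n-1} + 1 a_{n-2}] / D(n).
Since the indicial polynomial factors as (r - r_1)(r - r_2), D(n) = (r_1 + n - r_1)(r_1 + n - r_2) = n(n + 1/15).
Evaluating step by step (a_0 = 1):
  n = 1: D(1) = 1(1 + 1/15) = 16/15; numerator = 2(1) = 2; a_1 = (2)/(16/15) = 15/8
  n = 2: D(2) = 2(2 + 1/15) = 62/15; numerator = 2(15/8) + 1(1) = 19/4; a_2 = (19/4)/(62/15) = 285/248
  n = 3: D(3) = 3(3 + 1/15) = 46/5; numerator = 2(285/248) + 1(15/8) = 1035/248; a_3 = (1035/248)/(46/5) = 225/496
  n = 4: D(4) = 4(4 + 1/15) = 244/15; numerator = 2(225/496) + 1(285/248) = 255/124; a_4 = (255/124)/(244/15) = 3825/30256
  n = 5: D(5) = 5(5 + 1/15) = 76/3; numerator = 2(3825/30256) + 1(225/496) = 21375/30256; a_5 = (21375/30256)/(76/3) = 3375/121024

r = 5/3; a_0 = 1; a_1 = 15/8; a_2 = 285/248; a_3 = 225/496; a_4 = 3825/30256; a_5 = 3375/121024


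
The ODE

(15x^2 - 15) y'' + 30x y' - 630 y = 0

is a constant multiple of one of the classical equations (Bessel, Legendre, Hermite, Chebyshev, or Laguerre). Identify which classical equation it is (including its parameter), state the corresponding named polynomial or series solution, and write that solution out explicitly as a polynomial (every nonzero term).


All three coefficients share the factor -15; dividing through by -15 gives  (1 - x^2) y'' - 2x y' + 42 y = 0.
This matches the Legendre equation (1 - x^2) y'' - 2x y' + n(n+1) y = 0 (note the -2x y' term) with n(n+1) = 42, so n = 6; the polynomial solution is P_6(x).
With y = sum_k a_k x^k, matching x^k gives (k+2)(k+1) a_{k+2} = [k(k+1) - n(n+1)] a_k = (k - 6)(k + 7) a_k. The right side vanishes at k = 6, so the series with the parity of 6 terminates at degree 6.
Standard normalization (P_n(1) = 1): leading coefficient (2n)!/(2^n (n!)^2) = 479001600/(64*518400) = 231/16, so a_6 = 231/16. Work downward with a_k = (k+1)(k+2) a_{k+2} / ((k - 6)(k + 7)):
  a_4 = (5)(6)(231/16) / ((4 - 6)(4 + 7)) = (3465/8)/(-22) = -315/16
  a_2 = (3)(4)(-315/16) / ((2 - 6)(2 + 7)) = (-945/4)/(-36) = 105/16
  a_0 = (1)(2)(105/16) / ((0 - 6)(0 + 7)) = (105/8)/(-42) = -5/16
Hence P_6(x) = 231 x^6/16 - 315 x^4/16 + 105 x^2/16 - 5/16.

P_6(x); series = 231 x^6/16 - 315 x^4/16 + 105 x^2/16 - 5/16


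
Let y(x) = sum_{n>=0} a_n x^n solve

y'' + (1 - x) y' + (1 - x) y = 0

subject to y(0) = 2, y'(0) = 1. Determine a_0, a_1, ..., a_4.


Ansatz: y(x) = sum_{n>=0} a_n x^n, so y'(x) = sum_{n>=1} n a_n x^(n-1) and y''(x) = sum_{n>=2} n(n-1) a_n x^(n-2).
Substitute into P(x) y'' + Q(x) y' + R(x) y = 0 with P(x) = 1, Q(x) = 1 - x, R(x) = 1 - x, and match powers of x.
Initial conditions: a_0 = 2, a_1 = 1.
Setting the coefficient of each power of x to zero and solving order by order (substituting the coefficients already found):
  x^0: 2 a_2 + a_1 + a_0 = 0  ->  2 a_2 = -a_1 - a_0 = -3  ->  a_2 = -3/2
  x^1: 6 a_3 + 2 a_2 - a_0 = 0  ->  6 a_3 = -2 a_2 + a_0 = 5  ->  a_3 = 5/6
  x^2: 12 a_4 + 3 a_3 - a_2 - a_1 = 0  ->  12 a_4 = -3 a_3 + a_2 + a_1 = -3  ->  a_4 = -1/4
Truncated series: y(x) = 2 + x - (3/2) x^2 + (5/6) x^3 - (1/4) x^4 + O(x^5).

a_0 = 2; a_1 = 1; a_2 = -3/2; a_3 = 5/6; a_4 = -1/4


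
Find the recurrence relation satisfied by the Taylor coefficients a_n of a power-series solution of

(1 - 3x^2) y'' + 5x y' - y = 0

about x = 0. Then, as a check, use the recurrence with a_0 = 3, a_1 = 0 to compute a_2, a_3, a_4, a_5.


Substitute y = sum_n a_n x^n.
(1 - 3 x^2) y'' contributes (n+2)(n+1) a_{n+2} - 3 n(n-1) a_n at x^n.
5 x y'(x) contributes 5 n a_n at x^n.
-y(x) contributes -1 a_n at x^n.
Matching x^n: (n+2)(n+1) a_{n+2} + (-3 n(n-1) + 5 n - 1) a_n = 0.
Thus a_{n+2} = (3 n(n-1) - 5 n + 1) / ((n+1)(n+2)) * a_n.

Check with a_0 = 3, a_1 = 0 (apply the recurrence for n = 0, 1, 2, 3): a_0 = 3, a_1 = 0, a_2 = 3/2, a_3 = 0, a_4 = -3/8, a_5 = 0.

a_(n+2) = (3 n(n-1) - 5 n + 1) / ((n+1)(n+2)) * a_n; check: a_0 = 3, a_1 = 0, a_2 = 3/2, a_3 = 0, a_4 = -3/8, a_5 = 0


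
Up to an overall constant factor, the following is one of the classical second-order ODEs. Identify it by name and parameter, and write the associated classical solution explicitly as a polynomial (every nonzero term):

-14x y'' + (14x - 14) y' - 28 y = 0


All three coefficients share the factor -14; dividing through by -14 gives  x y'' + (1 - x) y' + 2 y = 0.
This matches the Laguerre equation x y'' + (1 - x) y' + n y = 0 with n = 2; the polynomial solution is L_2(x).
With y = sum_k a_k x^k, matching x^k gives (k+1)k a_{k+1} + (k+1) a_{k+1} - k a_k + n a_k = 0, i.e. (k+1)^2 a_{k+1} = (k - n) a_k = (k - 2) a_k. The right side vanishes at k = 2, so the series terminates at degree 2.
Standard normalization L_n(0) = 1 gives a_0 = 1. Work upward with a_{k+1} = (k - 2) a_k / (k+1)^2:
  a_1 = (0 - 2)(1) / 1^2 = -2/1 = -2
  a_2 = (1 - 2)(-2) / 2^2 = 2/4 = 1/2
Hence L_2(x) = x^2/2 - 2 x + 1.

L_2(x); series = x^2/2 - 2 x + 1


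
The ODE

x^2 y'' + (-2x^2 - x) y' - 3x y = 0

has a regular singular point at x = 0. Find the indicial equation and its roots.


Divide by x^2 to reach normal form y'' + P_1(x) y' + P_2(x) y = 0 with P_1(x) = -2 - 1/x and P_2(x) = -3/x.
x = 0 is a singular point because the y'-coefficient -2 - 1/x has a pole at x = 0 and the y-coefficient -3/x has a pole at x = 0.
It is a regular singular point because x P_1(x) = p(x) = -2x - 1 and x^2 P_2(x) = q(x) = -3x are polynomials, hence analytic at x = 0.
p(0) = -1,  q(0) = 0.
Indicial equation: r(r-1) + p(0) r + q(0) = 0, i.e. r^2 + (p(0) - 1) r + q(0) = 0, i.e. r^2 - 2 r = 0.
Discriminant: (-2)^2 - 4(0) = 4, so r = (2 ± 2)/2.
Solving: r_1 = 2, r_2 = 0.

indicial: r^2 - 2 r = 0; roots r_1 = 2, r_2 = 0


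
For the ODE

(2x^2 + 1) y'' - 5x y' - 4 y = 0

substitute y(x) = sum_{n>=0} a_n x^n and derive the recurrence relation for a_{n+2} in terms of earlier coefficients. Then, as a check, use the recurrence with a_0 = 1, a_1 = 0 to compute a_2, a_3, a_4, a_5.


Substitute y = sum_n a_n x^n.
(1 + 2 x^2) y'' contributes (n+2)(n+1) a_{n+2} + 2 n(n-1) a_n at x^n.
-5 x y'(x) contributes -5 n a_n at x^n.
-4 y(x) contributes -4 a_n at x^n.
Matching x^n: (n+2)(n+1) a_{n+2} + (2 n(n-1) - 5 n - 4) a_n = 0.
Thus a_{n+2} = (-2 n(n-1) + 5 n + 4) / ((n+1)(n+2)) * a_n.

Check with a_0 = 1, a_1 = 0 (apply the recurrence for n = 0, 1, 2, 3): a_0 = 1, a_1 = 0, a_2 = 2, a_3 = 0, a_4 = 5/3, a_5 = 0.

a_(n+2) = (-2 n(n-1) + 5 n + 4) / ((n+1)(n+2)) * a_n; check: a_0 = 1, a_1 = 0, a_2 = 2, a_3 = 0, a_4 = 5/3, a_5 = 0


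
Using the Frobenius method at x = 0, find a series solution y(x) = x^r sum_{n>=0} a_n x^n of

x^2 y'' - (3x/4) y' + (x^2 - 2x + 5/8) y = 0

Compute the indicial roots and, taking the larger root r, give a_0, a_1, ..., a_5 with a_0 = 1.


Write in Frobenius form y'' + (p(x)/x) y' + (q(x)/x^2) y = 0:
  p(x) = -3/4,  q(x) = x^2 - 2x + 5/8.
Indicial equation: r(r-1) + (-3/4) r + (5/8) = 0 -> roots r_1 = 5/4, r_2 = 1/2.
Take r = r_1 = 5/4. Let y(x) = x^r sum_{n>=0} a_n x^n with a_0 = 1.
Substitute y = x^r sum a_n x^n and match x^{r+n}. The recurrence is
  D(n) a_n - 2 a_{n-1} + 1 a_{n-2} = 0,  where D(n) = (r+n)(r+n-1) + (-3/4)(r+n) + (5/8).
  a_n = [2 a_{n-1} - 1 a_{n-2}] / D(n).
Since the indicial polynomial factors as (r - r_1)(r - r_2), D(n) = (r_1 + n - r_1)(r_1 + n - r_2) = n(n + 3/4).
Evaluating step by step (a_0 = 1):
  n = 1: D(1) = 1(1 + 3/4) = 7/4; numerator = 2(1) = 2; a_1 = (2)/(7/4) = 8/7
  n = 2: D(2) = 2(2 + 3/4) = 11/2; numerator = 2(8/7) - 1(1) = 9/7; a_2 = (9/7)/(11/2) = 18/77
  n = 3: D(3) = 3(3 + 3/4) = 45/4; numerator = 2(18/77) - 1(8/7) = -52/77; a_3 = (-52/77)/(45/4) = -208/3465
  n = 4: D(4) = 4(4 + 3/4) = 19; numerator = 2(-208/3465) - 1(18/77) = -1226/3465; a_4 = (-1226/3465)/(19) = -1226/65835
  n = 5: D(5) = 5(5 + 3/4) = 115/4; numerator = 2(-1226/65835) - 1(-208/3465) = 100/4389; a_5 = (100/4389)/(115/4) = 80/100947

r = 5/4; a_0 = 1; a_1 = 8/7; a_2 = 18/77; a_3 = -208/3465; a_4 = -1226/65835; a_5 = 80/100947


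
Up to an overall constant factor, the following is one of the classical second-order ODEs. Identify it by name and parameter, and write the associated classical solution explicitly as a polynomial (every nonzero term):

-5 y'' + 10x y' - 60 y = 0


All three coefficients share the factor -5; dividing through by -5 gives  y'' - 2x y' + 12 y = 0.
This matches the Hermite equation y'' - 2x y' + 2n y = 0 with 2n = 12, so n = 6; the polynomial solution is H_6(x).
With y = sum_k a_k x^k, matching x^k gives (k+2)(k+1) a_{k+2} = 2(k - n) a_k = 2(k - 6) a_k. The right side vanishes at k = 6, so the series with the parity of 6 terminates at degree 6.
Standard normalization: leading coefficient of H_n is 2^n, so a_6 = 2^6 = 64. Work downward with a_k = (k+1)(k+2) a_{k+2} / (2(k - n)):
  a_4 = (5)(6)(64) / (2(4 - 6)) = 1920/(-4) = -480
  a_2 = (3)(4)(-480) / (2(2 - 6)) = -5760/(-8) = 720
  a_0 = (1)(2)(720) / (2(0 - 6)) = 1440/(-12) = -120
Hence H_6(x) = 64 x^6 - 480 x^4 + 720 x^2 - 120.

H_6(x); series = 64 x^6 - 480 x^4 + 720 x^2 - 120


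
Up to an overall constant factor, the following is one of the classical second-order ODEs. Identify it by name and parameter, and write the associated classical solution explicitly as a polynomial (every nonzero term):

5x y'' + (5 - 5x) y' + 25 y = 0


All three coefficients share the factor 5; dividing through by 5 gives  x y'' + (1 - x) y' + 5 y = 0.
This matches the Laguerre equation x y'' + (1 - x) y' + n y = 0 with n = 5; the polynomial solution is L_5(x).
With y = sum_k a_k x^k, matching x^k gives (k+1)k a_{k+1} + (k+1) a_{k+1} - k a_k + n a_k = 0, i.e. (k+1)^2 a_{k+1} = (k - n) a_k = (k - 5) a_k. The right side vanishes at k = 5, so the series terminates at degree 5.
Standard normalization L_n(0) = 1 gives a_0 = 1. Work upward with a_{k+1} = (k - 5) a_k / (k+1)^2:
  a_1 = (0 - 5)(1) / 1^2 = -5/1 = -5
  a_2 = (1 - 5)(-5) / 2^2 = 20/4 = 5
  a_3 = (2 - 5)(5) / 3^2 = -15/9 = -5/3
  a_4 = (3 - 5)(-5/3) / 4^2 = (10/3)/16 = 5/24
  a_5 = (4 - 5)(5/24) / 5^2 = (-5/24)/25 = -1/120
Hence L_5(x) = -x^5/120 + 5 x^4/24 - 5 x^3/3 + 5 x^2 - 5 x + 1.

L_5(x); series = -x^5/120 + 5 x^4/24 - 5 x^3/3 + 5 x^2 - 5 x + 1


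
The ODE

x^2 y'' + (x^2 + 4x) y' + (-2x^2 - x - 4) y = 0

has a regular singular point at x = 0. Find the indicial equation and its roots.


Divide by x^2 to reach normal form y'' + P_1(x) y' + P_2(x) y = 0 with P_1(x) = 1 + 4/x and P_2(x) = -2 - 1/x - 4/x^2.
x = 0 is a singular point because the y'-coefficient 1 + 4/x has a pole at x = 0 and the y-coefficient -2 - 1/x - 4/x^2 has a pole at x = 0.
It is a regular singular point because x P_1(x) = p(x) = x + 4 and x^2 P_2(x) = q(x) = -2x^2 - x - 4 are polynomials, hence analytic at x = 0.
p(0) = 4,  q(0) = -4.
Indicial equation: r(r-1) + p(0) r + q(0) = 0, i.e. r^2 + (p(0) - 1) r + q(0) = 0, i.e. r^2 + 3 r - 4 = 0.
Discriminant: (3)^2 - 4(-4) = 25, so r = (-3 ± 5)/2.
Solving: r_1 = 1, r_2 = -4.

indicial: r^2 + 3 r - 4 = 0; roots r_1 = 1, r_2 = -4


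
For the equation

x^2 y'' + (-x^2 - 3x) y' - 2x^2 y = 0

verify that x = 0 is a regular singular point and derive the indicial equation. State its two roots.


Divide by x^2 to reach normal form y'' + P_1(x) y' + P_2(x) y = 0 with P_1(x) = -1 - 3/x and P_2(x) = -2.
x = 0 is a singular point because the y'-coefficient -1 - 3/x has a pole at x = 0.
It is a regular singular point because x P_1(x) = p(x) = -x - 3 and x^2 P_2(x) = q(x) = -2x^2 are polynomials, hence analytic at x = 0.
p(0) = -3,  q(0) = 0.
Indicial equation: r(r-1) + p(0) r + q(0) = 0, i.e. r^2 + (p(0) - 1) r + q(0) = 0, i.e. r^2 - 4 r = 0.
Discriminant: (-4)^2 - 4(0) = 16, so r = (4 ± 4)/2.
Solving: r_1 = 4, r_2 = 0.

indicial: r^2 - 4 r = 0; roots r_1 = 4, r_2 = 0


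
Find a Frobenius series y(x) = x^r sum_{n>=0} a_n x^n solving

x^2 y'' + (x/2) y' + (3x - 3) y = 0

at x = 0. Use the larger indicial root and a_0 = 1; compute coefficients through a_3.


Write in Frobenius form y'' + (p(x)/x) y' + (q(x)/x^2) y = 0:
  p(x) = 1/2,  q(x) = 3x - 3.
Indicial equation: r(r-1) + (1/2) r + (-3) = 0 -> roots r_1 = 2, r_2 = -3/2.
Take r = r_1 = 2. Let y(x) = x^r sum_{n>=0} a_n x^n with a_0 = 1.
Substitute y = x^r sum a_n x^n and match x^{r+n}. The recurrence is
  D(n) a_n + 3 a_{n-1} = 0,  where D(n) = (r+n)(r+n-1) + (1/2)(r+n) + (-3).
  a_n = -3 / D(n) * a_{n-1}.
Since the indicial polynomial factors as (r - r_1)(r - r_2), D(n) = (r_1 + n - r_1)(r_1 + n - r_2) = n(n + 7/2).
Evaluating step by step (a_0 = 1):
  n = 1: D(1) = 1(1 + 7/2) = 9/2; numerator = -3(1) = -3; a_1 = (-3)/(9/2) = -2/3
  n = 2: D(2) = 2(2 + 7/2) = 11; numerator = -3(-2/3) = 2; a_2 = (2)/(11) = 2/11
  n = 3: D(3) = 3(3 + 7/2) = 39/2; numerator = -3(2/11) = -6/11; a_3 = (-6/11)/(39/2) = -4/143

r = 2; a_0 = 1; a_1 = -2/3; a_2 = 2/11; a_3 = -4/143


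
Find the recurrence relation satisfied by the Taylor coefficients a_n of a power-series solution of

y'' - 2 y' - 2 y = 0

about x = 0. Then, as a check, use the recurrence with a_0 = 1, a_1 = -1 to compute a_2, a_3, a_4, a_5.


Substitute y = sum_n a_n x^n.
y''(x) has coefficient (n+2)(n+1) a_{n+2} at x^n;
-2 y'(x) has coefficient -2 (n+1) a_{n+1} at x^n;
-2 y(x) has coefficient -2 a_n at x^n.
Matching x^n: (n+2)(n+1) a_{n+2} - 2 (n+1) a_{n+1} - 2 a_n = 0.
Thus a_{n+2} = [2 (n+1) a_{n+1} + 2 a_n] / ((n+1)(n+2)).

Check with a_0 = 1, a_1 = -1 (apply the recurrence for n = 0, 1, 2, 3): a_0 = 1, a_1 = -1, a_2 = 0, a_3 = -1/3, a_4 = -1/6, a_5 = -1/10.

a_(n+2) = [2 (n+1) a_(n+1) + 2 a_n] / ((n+1)(n+2)); check: a_0 = 1, a_1 = -1, a_2 = 0, a_3 = -1/3, a_4 = -1/6, a_5 = -1/10


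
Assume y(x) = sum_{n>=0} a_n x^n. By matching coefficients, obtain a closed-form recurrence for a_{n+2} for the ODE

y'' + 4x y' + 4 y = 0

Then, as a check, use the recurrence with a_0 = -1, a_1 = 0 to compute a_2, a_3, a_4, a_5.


Substitute y = sum_n a_n x^n.
y''(x) has coefficient (n+2)(n+1) a_{n+2} at x^n;
4 x y'(x) has coefficient 4 n a_n at x^n (shift);
4 y(x) has coefficient 4 a_n at x^n.
Matching x^n: (n+2)(n+1) a_{n+2} + (4n + 4) a_n = 0.
Thus a_{n+2} = (-4n - 4) / ((n+1)(n+2)) * a_n.

Check with a_0 = -1, a_1 = 0 (apply the recurrence for n = 0, 1, 2, 3): a_0 = -1, a_1 = 0, a_2 = 2, a_3 = 0, a_4 = -2, a_5 = 0.

a_(n+2) = (-4n - 4) / ((n+1)(n+2)) * a_n; check: a_0 = -1, a_1 = 0, a_2 = 2, a_3 = 0, a_4 = -2, a_5 = 0


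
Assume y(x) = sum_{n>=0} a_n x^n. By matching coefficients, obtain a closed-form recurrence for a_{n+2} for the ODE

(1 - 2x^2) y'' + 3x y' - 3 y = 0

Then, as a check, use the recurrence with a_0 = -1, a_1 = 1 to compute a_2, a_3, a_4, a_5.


Substitute y = sum_n a_n x^n.
(1 - 2 x^2) y'' contributes (n+2)(n+1) a_{n+2} - 2 n(n-1) a_n at x^n.
3 x y'(x) contributes 3 n a_n at x^n.
-3 y(x) contributes -3 a_n at x^n.
Matching x^n: (n+2)(n+1) a_{n+2} + (-2 n(n-1) + 3 n - 3) a_n = 0.
Thus a_{n+2} = (2 n(n-1) - 3 n + 3) / ((n+1)(n+2)) * a_n.

Check with a_0 = -1, a_1 = 1 (apply the recurrence for n = 0, 1, 2, 3): a_0 = -1, a_1 = 1, a_2 = -3/2, a_3 = 0, a_4 = -1/8, a_5 = 0.

a_(n+2) = (2 n(n-1) - 3 n + 3) / ((n+1)(n+2)) * a_n; check: a_0 = -1, a_1 = 1, a_2 = -3/2, a_3 = 0, a_4 = -1/8, a_5 = 0


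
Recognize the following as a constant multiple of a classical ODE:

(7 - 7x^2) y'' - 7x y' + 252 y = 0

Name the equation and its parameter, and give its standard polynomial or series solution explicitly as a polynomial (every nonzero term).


All three coefficients share the factor 7; dividing through by 7 gives  (1 - x^2) y'' - x y' + 36 y = 0.
This matches the Chebyshev equation (1 - x^2) y'' - x y' + n^2 y = 0 (note the -x y' term, not -2x y') with n^2 = 36, so n = 6; the polynomial solution is T_6(x).
With y = sum_k a_k x^k, matching x^k gives (k+2)(k+1) a_{k+2} = (k^2 - n^2) a_k = (k - 6)(k + 6) a_k. The right side vanishes at k = 6, so the series with the parity of 6 terminates at degree 6.
Standard normalization: leading coefficient of T_n is 2^(n-1), so a_6 = 2^5 = 32. Work downward with a_k = (k+1)(k+2) a_{k+2} / ((k - 6)(k + 6)):
  a_4 = (5)(6)(32) / ((4 - 6)(4 + 6)) = 960/(-20) = -48
  a_2 = (3)(4)(-48) / ((2 - 6)(2 + 6)) = -576/(-32) = 18
  a_0 = (1)(2)(18) / ((0 - 6)(0 + 6)) = 36/(-36) = -1
Hence T_6(x) = 32 x^6 - 48 x^4 + 18 x^2 - 1.

T_6(x); series = 32 x^6 - 48 x^4 + 18 x^2 - 1


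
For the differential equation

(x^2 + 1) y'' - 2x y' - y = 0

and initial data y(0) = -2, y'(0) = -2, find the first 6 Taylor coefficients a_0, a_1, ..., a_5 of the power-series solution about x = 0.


Ansatz: y(x) = sum_{n>=0} a_n x^n, so y'(x) = sum_{n>=1} n a_n x^(n-1) and y''(x) = sum_{n>=2} n(n-1) a_n x^(n-2).
Substitute into P(x) y'' + Q(x) y' + R(x) y = 0 with P(x) = x^2 + 1, Q(x) = -2x, R(x) = -1, and match powers of x.
Initial conditions: a_0 = -2, a_1 = -2.
Setting the coefficient of each power of x to zero and solving order by order (substituting the coefficients already found):
  x^0: 2 a_2 - a_0 = 0  ->  2 a_2 = a_0 = -2  ->  a_2 = -1
  x^1: 6 a_3 - 3 a_1 = 0  ->  6 a_3 = 3 a_1 = -6  ->  a_3 = -1
  x^2: 12 a_4 - 3 a_2 = 0  ->  12 a_4 = 3 a_2 = -3  ->  a_4 = -1/4
  x^3: 20 a_5 - a_3 = 0  ->  20 a_5 = a_3 = -1  ->  a_5 = -1/20
Truncated series: y(x) = -2 - 2 x - x^2 - x^3 - (1/4) x^4 - (1/20) x^5 + O(x^6).

a_0 = -2; a_1 = -2; a_2 = -1; a_3 = -1; a_4 = -1/4; a_5 = -1/20


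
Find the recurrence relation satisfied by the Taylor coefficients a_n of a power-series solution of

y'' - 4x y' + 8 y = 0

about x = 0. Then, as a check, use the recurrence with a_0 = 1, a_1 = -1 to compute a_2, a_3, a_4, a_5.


Substitute y = sum_n a_n x^n.
y''(x) has coefficient (n+2)(n+1) a_{n+2} at x^n;
-4 x y'(x) has coefficient -4 n a_n at x^n (shift);
8 y(x) has coefficient 8 a_n at x^n.
Matching x^n: (n+2)(n+1) a_{n+2} + (-4n + 8) a_n = 0.
Thus a_{n+2} = (4n - 8) / ((n+1)(n+2)) * a_n.

Check with a_0 = 1, a_1 = -1 (apply the recurrence for n = 0, 1, 2, 3): a_0 = 1, a_1 = -1, a_2 = -4, a_3 = 2/3, a_4 = 0, a_5 = 2/15.

a_(n+2) = (4n - 8) / ((n+1)(n+2)) * a_n; check: a_0 = 1, a_1 = -1, a_2 = -4, a_3 = 2/3, a_4 = 0, a_5 = 2/15


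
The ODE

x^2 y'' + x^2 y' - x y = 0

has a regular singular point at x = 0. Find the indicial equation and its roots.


Divide by x^2 to reach normal form y'' + P_1(x) y' + P_2(x) y = 0 with P_1(x) = 1 and P_2(x) = -1/x.
x = 0 is a singular point because the y-coefficient -1/x has a pole at x = 0.
It is a regular singular point because x P_1(x) = p(x) = x and x^2 P_2(x) = q(x) = -x are polynomials, hence analytic at x = 0.
p(0) = 0,  q(0) = 0.
Indicial equation: r(r-1) + p(0) r + q(0) = 0, i.e. r^2 + (p(0) - 1) r + q(0) = 0, i.e. r^2 - 1 r = 0.
Discriminant: (-1)^2 - 4(0) = 1, so r = (1 ± 1)/2.
Solving: r_1 = 1, r_2 = 0.

indicial: r^2 - 1 r = 0; roots r_1 = 1, r_2 = 0


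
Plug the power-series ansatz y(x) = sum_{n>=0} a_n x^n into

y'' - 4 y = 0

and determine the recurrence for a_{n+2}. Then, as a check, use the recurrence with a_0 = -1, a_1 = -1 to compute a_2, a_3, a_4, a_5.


Substitute y = sum_n a_n x^n into y'' + (const) y = 0.
y''(x) = sum_{n>=0} (n+2)(n+1) a_{n+2} x^n.
The ODE becomes sum_n [(n+2)(n+1) a_{n+2} - 4 a_n] x^n = 0.
Setting each coefficient to zero gives the recurrence:
  (n+2)(n+1) a_{n+2} - 4 a_n = 0,
  a_{n+2} = 4 / ((n+1)(n+2)) a_n.

Check with a_0 = -1, a_1 = -1 (apply the recurrence for n = 0, 1, 2, 3): a_0 = -1, a_1 = -1, a_2 = -2, a_3 = -2/3, a_4 = -2/3, a_5 = -2/15.

a_{n+2} = 4/((n+1)(n+2)) * a_n; check: a_0 = -1, a_1 = -1, a_2 = -2, a_3 = -2/3, a_4 = -2/3, a_5 = -2/15


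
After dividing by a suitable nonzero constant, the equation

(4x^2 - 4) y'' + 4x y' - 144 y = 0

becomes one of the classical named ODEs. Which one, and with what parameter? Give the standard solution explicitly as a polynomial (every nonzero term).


All three coefficients share the factor -4; dividing through by -4 gives  (1 - x^2) y'' - x y' + 36 y = 0.
This matches the Chebyshev equation (1 - x^2) y'' - x y' + n^2 y = 0 (note the -x y' term, not -2x y') with n^2 = 36, so n = 6; the polynomial solution is T_6(x).
With y = sum_k a_k x^k, matching x^k gives (k+2)(k+1) a_{k+2} = (k^2 - n^2) a_k = (k - 6)(k + 6) a_k. The right side vanishes at k = 6, so the series with the parity of 6 terminates at degree 6.
Standard normalization: leading coefficient of T_n is 2^(n-1), so a_6 = 2^5 = 32. Work downward with a_k = (k+1)(k+2) a_{k+2} / ((k - 6)(k + 6)):
  a_4 = (5)(6)(32) / ((4 - 6)(4 + 6)) = 960/(-20) = -48
  a_2 = (3)(4)(-48) / ((2 - 6)(2 + 6)) = -576/(-32) = 18
  a_0 = (1)(2)(18) / ((0 - 6)(0 + 6)) = 36/(-36) = -1
Hence T_6(x) = 32 x^6 - 48 x^4 + 18 x^2 - 1.

T_6(x); series = 32 x^6 - 48 x^4 + 18 x^2 - 1


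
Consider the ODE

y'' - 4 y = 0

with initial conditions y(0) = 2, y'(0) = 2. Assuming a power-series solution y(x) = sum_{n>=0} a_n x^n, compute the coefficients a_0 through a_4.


Ansatz: y(x) = sum_{n>=0} a_n x^n, so y'(x) = sum_{n>=1} n a_n x^(n-1) and y''(x) = sum_{n>=2} n(n-1) a_n x^(n-2).
Substitute into P(x) y'' + Q(x) y' + R(x) y = 0 with P(x) = 1, Q(x) = 0, R(x) = -4, and match powers of x.
Initial conditions: a_0 = 2, a_1 = 2.
Setting the coefficient of each power of x to zero and solving order by order (substituting the coefficients already found):
  x^0: 2 a_2 - 4 a_0 = 0  ->  2 a_2 = 4 a_0 = 8  ->  a_2 = 4
  x^1: 6 a_3 - 4 a_1 = 0  ->  6 a_3 = 4 a_1 = 8  ->  a_3 = 4/3
  x^2: 12 a_4 - 4 a_2 = 0  ->  12 a_4 = 4 a_2 = 16  ->  a_4 = 4/3
Truncated series: y(x) = 2 + 2 x + 4 x^2 + (4/3) x^3 + (4/3) x^4 + O(x^5).

a_0 = 2; a_1 = 2; a_2 = 4; a_3 = 4/3; a_4 = 4/3


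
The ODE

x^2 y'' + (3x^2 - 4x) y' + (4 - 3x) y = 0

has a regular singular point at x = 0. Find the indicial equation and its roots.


Divide by x^2 to reach normal form y'' + P_1(x) y' + P_2(x) y = 0 with P_1(x) = 3 - 4/x and P_2(x) = -3/x + 4/x^2.
x = 0 is a singular point because the y'-coefficient 3 - 4/x has a pole at x = 0 and the y-coefficient -3/x + 4/x^2 has a pole at x = 0.
It is a regular singular point because x P_1(x) = p(x) = 3x - 4 and x^2 P_2(x) = q(x) = 4 - 3x are polynomials, hence analytic at x = 0.
p(0) = -4,  q(0) = 4.
Indicial equation: r(r-1) + p(0) r + q(0) = 0, i.e. r^2 + (p(0) - 1) r + q(0) = 0, i.e. r^2 - 5 r + 4 = 0.
Discriminant: (-5)^2 - 4(4) = 9, so r = (5 ± 3)/2.
Solving: r_1 = 4, r_2 = 1.

indicial: r^2 - 5 r + 4 = 0; roots r_1 = 4, r_2 = 1


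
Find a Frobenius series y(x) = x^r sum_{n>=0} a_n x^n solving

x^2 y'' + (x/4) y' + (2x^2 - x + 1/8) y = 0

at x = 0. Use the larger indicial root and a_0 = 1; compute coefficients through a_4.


Write in Frobenius form y'' + (p(x)/x) y' + (q(x)/x^2) y = 0:
  p(x) = 1/4,  q(x) = 2x^2 - x + 1/8.
Indicial equation: r(r-1) + (1/4) r + (1/8) = 0 -> roots r_1 = 1/2, r_2 = 1/4.
Take r = r_1 = 1/2. Let y(x) = x^r sum_{n>=0} a_n x^n with a_0 = 1.
Substitute y = x^r sum a_n x^n and match x^{r+n}. The recurrence is
  D(n) a_n - 1 a_{n-1} + 2 a_{n-2} = 0,  where D(n) = (r+n)(r+n-1) + (1/4)(r+n) + (1/8).
  a_n = [1 a_{n-1} - 2 a_{n-2}] / D(n).
Since the indicial polynomial factors as (r - r_1)(r - r_2), D(n) = (r_1 + n - r_1)(r_1 + n - r_2) = n(n + 1/4).
Evaluating step by step (a_0 = 1):
  n = 1: D(1) = 1(1 + 1/4) = 5/4; numerator = 1(1) = 1; a_1 = (1)/(5/4) = 4/5
  n = 2: D(2) = 2(2 + 1/4) = 9/2; numerator = 1(4/5) - 2(1) = -6/5; a_2 = (-6/5)/(9/2) = -4/15
  n = 3: D(3) = 3(3 + 1/4) = 39/4; numerator = 1(-4/15) - 2(4/5) = -28/15; a_3 = (-28/15)/(39/4) = -112/585
  n = 4: D(4) = 4(4 + 1/4) = 17; numerator = 1(-112/585) - 2(-4/15) = 40/117; a_4 = (40/117)/(17) = 40/1989

r = 1/2; a_0 = 1; a_1 = 4/5; a_2 = -4/15; a_3 = -112/585; a_4 = 40/1989


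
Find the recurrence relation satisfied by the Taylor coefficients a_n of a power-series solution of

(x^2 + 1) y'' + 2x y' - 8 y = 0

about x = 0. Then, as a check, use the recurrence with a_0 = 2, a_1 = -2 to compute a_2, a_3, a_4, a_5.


Substitute y = sum_n a_n x^n.
(1 + 1 x^2) y'' contributes (n+2)(n+1) a_{n+2} + n(n-1) a_n at x^n.
2 x y'(x) contributes 2 n a_n at x^n.
-8 y(x) contributes -8 a_n at x^n.
Matching x^n: (n+2)(n+1) a_{n+2} + (n(n-1) + 2 n - 8) a_n = 0.
Thus a_{n+2} = (-n(n-1) - 2 n + 8) / ((n+1)(n+2)) * a_n.

Check with a_0 = 2, a_1 = -2 (apply the recurrence for n = 0, 1, 2, 3): a_0 = 2, a_1 = -2, a_2 = 8, a_3 = -2, a_4 = 4/3, a_5 = 2/5.

a_(n+2) = (-n(n-1) - 2 n + 8) / ((n+1)(n+2)) * a_n; check: a_0 = 2, a_1 = -2, a_2 = 8, a_3 = -2, a_4 = 4/3, a_5 = 2/5


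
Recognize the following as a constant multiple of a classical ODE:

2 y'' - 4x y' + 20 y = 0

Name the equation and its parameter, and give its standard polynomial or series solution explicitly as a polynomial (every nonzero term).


All three coefficients share the factor 2; dividing through by 2 gives  y'' - 2x y' + 10 y = 0.
This matches the Hermite equation y'' - 2x y' + 2n y = 0 with 2n = 10, so n = 5; the polynomial solution is H_5(x).
With y = sum_k a_k x^k, matching x^k gives (k+2)(k+1) a_{k+2} = 2(k - n) a_k = 2(k - 5) a_k. The right side vanishes at k = 5, so the series with the parity of 5 terminates at degree 5.
Standard normalization: leading coefficient of H_n is 2^n, so a_5 = 2^5 = 32. Work downward with a_k = (k+1)(k+2) a_{k+2} / (2(k - n)):
  a_3 = (4)(5)(32) / (2(3 - 5)) = 640/(-4) = -160
  a_1 = (2)(3)(-160) / (2(1 - 5)) = -960/(-8) = 120
Hence H_5(x) = 32 x^5 - 160 x^3 + 120 x.

H_5(x); series = 32 x^5 - 160 x^3 + 120 x


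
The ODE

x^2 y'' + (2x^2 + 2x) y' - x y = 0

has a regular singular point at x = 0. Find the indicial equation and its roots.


Divide by x^2 to reach normal form y'' + P_1(x) y' + P_2(x) y = 0 with P_1(x) = 2 + 2/x and P_2(x) = -1/x.
x = 0 is a singular point because the y'-coefficient 2 + 2/x has a pole at x = 0 and the y-coefficient -1/x has a pole at x = 0.
It is a regular singular point because x P_1(x) = p(x) = 2x + 2 and x^2 P_2(x) = q(x) = -x are polynomials, hence analytic at x = 0.
p(0) = 2,  q(0) = 0.
Indicial equation: r(r-1) + p(0) r + q(0) = 0, i.e. r^2 + (p(0) - 1) r + q(0) = 0, i.e. r^2 + 1 r = 0.
Discriminant: (1)^2 - 4(0) = 1, so r = (-1 ± 1)/2.
Solving: r_1 = 0, r_2 = -1.

indicial: r^2 + 1 r = 0; roots r_1 = 0, r_2 = -1


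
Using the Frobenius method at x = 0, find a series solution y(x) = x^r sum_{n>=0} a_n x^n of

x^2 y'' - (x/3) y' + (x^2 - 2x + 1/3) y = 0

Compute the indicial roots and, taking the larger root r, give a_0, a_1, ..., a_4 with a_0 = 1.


Write in Frobenius form y'' + (p(x)/x) y' + (q(x)/x^2) y = 0:
  p(x) = -1/3,  q(x) = x^2 - 2x + 1/3.
Indicial equation: r(r-1) + (-1/3) r + (1/3) = 0 -> roots r_1 = 1, r_2 = 1/3.
Take r = r_1 = 1. Let y(x) = x^r sum_{n>=0} a_n x^n with a_0 = 1.
Substitute y = x^r sum a_n x^n and match x^{r+n}. The recurrence is
  D(n) a_n - 2 a_{n-1} + 1 a_{n-2} = 0,  where D(n) = (r+n)(r+n-1) + (-1/3)(r+n) + (1/3).
  a_n = [2 a_{n-1} - 1 a_{n-2}] / D(n).
Since the indicial polynomial factors as (r - r_1)(r - r_2), D(n) = (r_1 + n - r_1)(r_1 + n - r_2) = n(n + 2/3).
Evaluating step by step (a_0 = 1):
  n = 1: D(1) = 1(1 + 2/3) = 5/3; numerator = 2(1) = 2; a_1 = (2)/(5/3) = 6/5
  n = 2: D(2) = 2(2 + 2/3) = 16/3; numerator = 2(6/5) - 1(1) = 7/5; a_2 = (7/5)/(16/3) = 21/80
  n = 3: D(3) = 3(3 + 2/3) = 11; numerator = 2(21/80) - 1(6/5) = -27/40; a_3 = (-27/40)/(11) = -27/440
  n = 4: D(4) = 4(4 + 2/3) = 56/3; numerator = 2(-27/440) - 1(21/80) = -339/880; a_4 = (-339/880)/(56/3) = -1017/49280

r = 1; a_0 = 1; a_1 = 6/5; a_2 = 21/80; a_3 = -27/440; a_4 = -1017/49280


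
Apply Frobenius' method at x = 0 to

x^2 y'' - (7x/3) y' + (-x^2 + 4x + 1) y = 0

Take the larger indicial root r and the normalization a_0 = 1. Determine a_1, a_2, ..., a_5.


Write in Frobenius form y'' + (p(x)/x) y' + (q(x)/x^2) y = 0:
  p(x) = -7/3,  q(x) = -x^2 + 4x + 1.
Indicial equation: r(r-1) + (-7/3) r + (1) = 0 -> roots r_1 = 3, r_2 = 1/3.
Take r = r_1 = 3. Let y(x) = x^r sum_{n>=0} a_n x^n with a_0 = 1.
Substitute y = x^r sum a_n x^n and match x^{r+n}. The recurrence is
  D(n) a_n + 4 a_{n-1} - 1 a_{n-2} = 0,  where D(n) = (r+n)(r+n-1) + (-7/3)(r+n) + (1).
  a_n = [-4 a_{n-1} + 1 a_{n-2}] / D(n).
Since the indicial polynomial factors as (r - r_1)(r - r_2), D(n) = (r_1 + n - r_1)(r_1 + n - r_2) = n(n + 8/3).
Evaluating step by step (a_0 = 1):
  n = 1: D(1) = 1(1 + 8/3) = 11/3; numerator = -4(1) = -4; a_1 = (-4)/(11/3) = -12/11
  n = 2: D(2) = 2(2 + 8/3) = 28/3; numerator = -4(-12/11) + 1(1) = 59/11; a_2 = (59/11)/(28/3) = 177/308
  n = 3: D(3) = 3(3 + 8/3) = 17; numerator = -4(177/308) + 1(-12/11) = -261/77; a_3 = (-261/77)/(17) = -261/1309
  n = 4: D(4) = 4(4 + 8/3) = 80/3; numerator = -4(-261/1309) + 1(177/308) = 7185/5236; a_4 = (7185/5236)/(80/3) = 4311/83776
  n = 5: D(5) = 5(5 + 8/3) = 115/3; numerator = -4(4311/83776) + 1(-261/1309) = -8487/20944; a_5 = (-8487/20944)/(115/3) = -1107/104720

r = 3; a_0 = 1; a_1 = -12/11; a_2 = 177/308; a_3 = -261/1309; a_4 = 4311/83776; a_5 = -1107/104720


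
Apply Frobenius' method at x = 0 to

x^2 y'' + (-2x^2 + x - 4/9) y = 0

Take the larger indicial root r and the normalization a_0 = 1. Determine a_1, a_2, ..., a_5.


Write in Frobenius form y'' + (p(x)/x) y' + (q(x)/x^2) y = 0:
  p(x) = 0,  q(x) = -2x^2 + x - 4/9.
Indicial equation: r(r-1) + (0) r + (-4/9) = 0 -> roots r_1 = 4/3, r_2 = -1/3.
Take r = r_1 = 4/3. Let y(x) = x^r sum_{n>=0} a_n x^n with a_0 = 1.
Substitute y = x^r sum a_n x^n and match x^{r+n}. The recurrence is
  D(n) a_n + 1 a_{n-1} - 2 a_{n-2} = 0,  where D(n) = (r+n)(r+n-1) + (0)(r+n) + (-4/9).
  a_n = [-1 a_{n-1} + 2 a_{n-2}] / D(n).
Since the indicial polynomial factors as (r - r_1)(r - r_2), D(n) = (r_1 + n - r_1)(r_1 + n - r_2) = n(n + 5/3).
Evaluating step by step (a_0 = 1):
  n = 1: D(1) = 1(1 + 5/3) = 8/3; numerator = -1(1) = -1; a_1 = (-1)/(8/3) = -3/8
  n = 2: D(2) = 2(2 + 5/3) = 22/3; numerator = -1(-3/8) + 2(1) = 19/8; a_2 = (19/8)/(22/3) = 57/176
  n = 3: D(3) = 3(3 + 5/3) = 14; numerator = -1(57/176) + 2(-3/8) = -189/176; a_3 = (-189/176)/(14) = -27/352
  n = 4: D(4) = 4(4 + 5/3) = 68/3; numerator = -1(-27/352) + 2(57/176) = 255/352; a_4 = (255/352)/(68/3) = 45/1408
  n = 5: D(5) = 5(5 + 5/3) = 100/3; numerator = -1(45/1408) + 2(-27/352) = -261/1408; a_5 = (-261/1408)/(100/3) = -783/140800

r = 4/3; a_0 = 1; a_1 = -3/8; a_2 = 57/176; a_3 = -27/352; a_4 = 45/1408; a_5 = -783/140800


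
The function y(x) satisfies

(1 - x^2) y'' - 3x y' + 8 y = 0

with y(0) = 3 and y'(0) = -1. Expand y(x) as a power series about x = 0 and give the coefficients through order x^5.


Ansatz: y(x) = sum_{n>=0} a_n x^n, so y'(x) = sum_{n>=1} n a_n x^(n-1) and y''(x) = sum_{n>=2} n(n-1) a_n x^(n-2).
Substitute into P(x) y'' + Q(x) y' + R(x) y = 0 with P(x) = 1 - x^2, Q(x) = -3x, R(x) = 8, and match powers of x.
Initial conditions: a_0 = 3, a_1 = -1.
Setting the coefficient of each power of x to zero and solving order by order (substituting the coefficients already found):
  x^0: 2 a_2 + 8 a_0 = 0  ->  2 a_2 = -8 a_0 = -24  ->  a_2 = -12
  x^1: 6 a_3 + 5 a_1 = 0  ->  6 a_3 = -5 a_1 = 5  ->  a_3 = 5/6
  x^2: 12 a_4 = 0  ->  a_4 = 0
  x^3: 20 a_5 - 7 a_3 = 0  ->  20 a_5 = 7 a_3 = 35/6  ->  a_5 = 7/24
Truncated series: y(x) = 3 - x - 12 x^2 + (5/6) x^3 + (7/24) x^5 + O(x^6).

a_0 = 3; a_1 = -1; a_2 = -12; a_3 = 5/6; a_4 = 0; a_5 = 7/24


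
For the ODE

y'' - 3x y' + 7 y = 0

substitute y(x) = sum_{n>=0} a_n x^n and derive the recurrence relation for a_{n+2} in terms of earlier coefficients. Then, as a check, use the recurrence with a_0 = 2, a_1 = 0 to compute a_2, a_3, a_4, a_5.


Substitute y = sum_n a_n x^n.
y''(x) has coefficient (n+2)(n+1) a_{n+2} at x^n;
-3 x y'(x) has coefficient -3 n a_n at x^n (shift);
7 y(x) has coefficient 7 a_n at x^n.
Matching x^n: (n+2)(n+1) a_{n+2} + (-3n + 7) a_n = 0.
Thus a_{n+2} = (3n - 7) / ((n+1)(n+2)) * a_n.

Check with a_0 = 2, a_1 = 0 (apply the recurrence for n = 0, 1, 2, 3): a_0 = 2, a_1 = 0, a_2 = -7, a_3 = 0, a_4 = 7/12, a_5 = 0.

a_(n+2) = (3n - 7) / ((n+1)(n+2)) * a_n; check: a_0 = 2, a_1 = 0, a_2 = -7, a_3 = 0, a_4 = 7/12, a_5 = 0
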